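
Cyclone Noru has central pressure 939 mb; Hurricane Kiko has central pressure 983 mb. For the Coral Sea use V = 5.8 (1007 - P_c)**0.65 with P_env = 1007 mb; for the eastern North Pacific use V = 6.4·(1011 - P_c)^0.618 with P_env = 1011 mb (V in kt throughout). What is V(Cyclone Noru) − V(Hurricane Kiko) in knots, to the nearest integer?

40 kt

Cyclone Noru: ΔP = 68; V ≈ 5.8 × 68^0.65 ≈ 90.07 kt.
Hurricane Kiko: ΔP = 28; V ≈ 6.4 × 28^0.618 ≈ 50.18 kt.
Difference ≈ 90.07 − 50.18 = 39.89 → 40 kt.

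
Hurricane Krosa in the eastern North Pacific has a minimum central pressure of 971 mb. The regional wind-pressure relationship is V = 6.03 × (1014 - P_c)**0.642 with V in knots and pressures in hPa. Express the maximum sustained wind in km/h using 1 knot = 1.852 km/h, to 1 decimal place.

124.9 km/h

ΔP = 1014 − 971 = 43 mb.
V ≈ 6.03 × 43^0.642 = 6.03 × 11.186 ≈ 67.453 kt.
67.453 × 1.852 ≈ 124.92 km/h → 124.9 km/h.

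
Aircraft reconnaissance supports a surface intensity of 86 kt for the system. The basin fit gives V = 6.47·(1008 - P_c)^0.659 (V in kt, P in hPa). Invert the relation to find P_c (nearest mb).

957 mb

ΔP = (V / 6.47)^(1/0.659) = (86/6.47)^1.517.
86/6.47 = 13.292; 13.292^1.517 ≈ 50.70 mb.
P_c = 1008 − 50.70 = 957.30 ≈ 957 mb.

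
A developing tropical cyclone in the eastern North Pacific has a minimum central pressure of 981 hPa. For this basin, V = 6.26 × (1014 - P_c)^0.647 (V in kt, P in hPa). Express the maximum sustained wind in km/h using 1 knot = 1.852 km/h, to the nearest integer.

ΔP = 1014 − 981 = 33 hPa.
V ≈ 6.26 × 33^0.647 = 6.26 × 9.605 ≈ 60.125 kt.
60.125 × 1.852 ≈ 111.35 km/h → 111 km/h.

111 km/h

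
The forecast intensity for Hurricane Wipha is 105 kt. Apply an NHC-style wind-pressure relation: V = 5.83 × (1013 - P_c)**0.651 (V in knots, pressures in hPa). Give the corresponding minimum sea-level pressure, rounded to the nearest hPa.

ΔP = (V / 5.83)^(1/0.651) = (105/5.83)^1.536.
105/5.83 = 18.010; 18.010^1.536 ≈ 84.84 hPa.
P_c = 1013 − 84.84 = 928.16 ≈ 928 hPa.

928 hPa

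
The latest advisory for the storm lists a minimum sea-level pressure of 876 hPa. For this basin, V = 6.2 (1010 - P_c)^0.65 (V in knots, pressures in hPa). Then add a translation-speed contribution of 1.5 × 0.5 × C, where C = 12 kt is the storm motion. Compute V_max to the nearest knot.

159 kt

ΔP = 1010 − 876 = 134 hPa.
134^0.65 ≈ 24.133.
V ≈ 6.2 × 24.133 ≈ 149.6 kt.
Translation term: 1.5 × 0.5 × 12 = 9 kt.
Corrected V ≈ 158.6 kt → 159 kt.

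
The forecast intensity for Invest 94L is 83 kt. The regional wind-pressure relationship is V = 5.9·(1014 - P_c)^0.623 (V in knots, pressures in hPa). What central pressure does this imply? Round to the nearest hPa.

944 hPa

ΔP = (V / 5.9)^(1/0.623) = (83/5.9)^1.605.
83/5.9 = 14.068; 14.068^1.605 ≈ 69.67 hPa.
P_c = 1014 − 69.67 = 944.33 ≈ 944 hPa.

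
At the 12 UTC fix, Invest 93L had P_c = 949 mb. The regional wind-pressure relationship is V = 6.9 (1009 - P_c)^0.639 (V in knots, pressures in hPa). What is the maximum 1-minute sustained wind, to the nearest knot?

94 kt

ΔP = 1009 − 949 = 60 mb.
60^0.639 ≈ 13.685.
V ≈ 6.9 × 13.685 ≈ 94.4 kt.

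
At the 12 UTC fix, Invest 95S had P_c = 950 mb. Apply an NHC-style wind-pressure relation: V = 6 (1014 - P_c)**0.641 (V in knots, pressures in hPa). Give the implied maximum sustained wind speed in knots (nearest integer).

86 kt

ΔP = 1014 − 950 = 64 mb.
64^0.641 ≈ 14.380.
V ≈ 6 × 14.380 ≈ 86.3 kt.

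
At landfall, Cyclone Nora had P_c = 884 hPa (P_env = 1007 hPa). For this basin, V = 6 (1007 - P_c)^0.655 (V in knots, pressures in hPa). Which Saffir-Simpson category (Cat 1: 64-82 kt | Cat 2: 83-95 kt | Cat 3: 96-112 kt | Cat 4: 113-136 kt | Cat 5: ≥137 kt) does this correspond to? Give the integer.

5

ΔP = 1007 − 884 = 123 hPa.
V ≈ 6 × 123^0.655 = 6 × 23.38 ≈ 140 kt.
140 kt falls in the Category 5 band.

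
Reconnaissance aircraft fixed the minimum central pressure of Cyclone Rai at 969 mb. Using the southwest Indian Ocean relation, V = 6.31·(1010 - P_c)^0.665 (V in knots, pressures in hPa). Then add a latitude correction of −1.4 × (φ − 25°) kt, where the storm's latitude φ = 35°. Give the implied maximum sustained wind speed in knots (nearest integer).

ΔP = 1010 − 969 = 41 mb.
41^0.665 ≈ 11.817.
V ≈ 6.31 × 11.817 ≈ 74.6 kt.
Latitude correction: −1.4 × (35 − 25) = -14 kt.
Corrected V ≈ 60.6 kt → 61 kt.

61 kt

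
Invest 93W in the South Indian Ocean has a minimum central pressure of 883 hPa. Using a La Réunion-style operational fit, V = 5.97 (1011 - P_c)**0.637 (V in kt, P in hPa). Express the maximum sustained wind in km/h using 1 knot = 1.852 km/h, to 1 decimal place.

243.2 km/h

ΔP = 1011 − 883 = 128 hPa.
V ≈ 5.97 × 128^0.637 = 5.97 × 21.993 ≈ 131.301 kt.
131.301 × 1.852 ≈ 243.17 km/h → 243.2 km/h.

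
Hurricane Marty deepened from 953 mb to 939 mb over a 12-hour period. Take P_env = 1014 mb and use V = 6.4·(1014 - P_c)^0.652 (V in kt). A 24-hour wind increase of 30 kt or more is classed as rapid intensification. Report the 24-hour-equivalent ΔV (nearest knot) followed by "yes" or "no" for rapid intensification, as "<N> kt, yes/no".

V₁: ΔP = 61, V ≈ 6.4 × 61^0.652 ≈ 93.37 kt.
V₂: ΔP = 75, V ≈ 6.4 × 75^0.652 ≈ 106.84 kt.
ΔV over 12 h = 13.47 kt → 24 h equivalent = 13.47 × 24/12 ≈ 26.94 kt.
27 kt < 30 kt ⇒ not rapid intensification.

27 kt, no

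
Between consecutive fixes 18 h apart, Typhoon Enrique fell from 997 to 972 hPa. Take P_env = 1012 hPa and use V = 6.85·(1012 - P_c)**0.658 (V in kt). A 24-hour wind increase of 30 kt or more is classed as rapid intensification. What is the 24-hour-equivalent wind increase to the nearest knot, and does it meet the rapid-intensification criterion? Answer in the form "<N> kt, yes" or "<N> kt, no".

49 kt, yes

V₁: ΔP = 15, V ≈ 6.85 × 15^0.658 ≈ 40.70 kt.
V₂: ΔP = 40, V ≈ 6.85 × 40^0.658 ≈ 77.60 kt.
ΔV over 18 h = 36.90 kt → 24 h equivalent = 36.90 × 24/18 ≈ 49.20 kt.
49 kt ≥ 30 kt ⇒ rapid intensification.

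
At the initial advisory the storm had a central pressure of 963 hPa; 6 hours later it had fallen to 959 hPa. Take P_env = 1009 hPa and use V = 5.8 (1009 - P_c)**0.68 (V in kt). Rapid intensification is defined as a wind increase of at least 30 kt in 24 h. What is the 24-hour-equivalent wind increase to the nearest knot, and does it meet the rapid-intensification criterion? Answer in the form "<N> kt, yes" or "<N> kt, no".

V₁: ΔP = 46, V ≈ 5.8 × 46^0.68 ≈ 78.36 kt.
V₂: ΔP = 50, V ≈ 5.8 × 50^0.68 ≈ 82.93 kt.
ΔV over 6 h = 4.57 kt → 24 h equivalent = 4.57 × 24/6 ≈ 18.28 kt.
18 kt < 30 kt ⇒ not rapid intensification.

18 kt, no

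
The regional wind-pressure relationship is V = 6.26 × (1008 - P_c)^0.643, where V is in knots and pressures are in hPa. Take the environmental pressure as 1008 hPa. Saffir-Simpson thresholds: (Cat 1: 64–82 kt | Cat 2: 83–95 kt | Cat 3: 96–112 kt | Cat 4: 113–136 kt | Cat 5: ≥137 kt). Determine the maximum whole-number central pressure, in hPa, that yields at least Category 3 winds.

938 hPa

Category 3 begins at V = 96 kt.
Required ΔP = (96/6.26)^(1/0.643) = 15.335^1.555 ≈ 69.82 hPa.
P_c ≤ 1008 − 69.82 = 938.18, so the highest integer P_c is 938 hPa.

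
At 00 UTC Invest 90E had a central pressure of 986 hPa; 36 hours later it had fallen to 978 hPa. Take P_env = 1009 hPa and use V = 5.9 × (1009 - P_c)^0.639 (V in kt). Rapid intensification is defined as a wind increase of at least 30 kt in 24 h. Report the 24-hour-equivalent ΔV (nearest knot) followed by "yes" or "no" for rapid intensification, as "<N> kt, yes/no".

6 kt, no

V₁: ΔP = 23, V ≈ 5.9 × 23^0.639 ≈ 43.75 kt.
V₂: ΔP = 31, V ≈ 5.9 × 31^0.639 ≈ 52.95 kt.
ΔV over 36 h = 9.20 kt → 24 h equivalent = 9.20 × 24/36 ≈ 6.13 kt.
6 kt < 30 kt ⇒ not rapid intensification.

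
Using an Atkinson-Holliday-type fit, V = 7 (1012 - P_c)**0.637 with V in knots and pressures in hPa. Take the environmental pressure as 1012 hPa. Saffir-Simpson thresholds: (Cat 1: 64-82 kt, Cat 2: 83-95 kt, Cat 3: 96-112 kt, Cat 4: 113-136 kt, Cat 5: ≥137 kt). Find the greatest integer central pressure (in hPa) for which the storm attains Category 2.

963 hPa

Category 2 begins at V = 83 kt.
Required ΔP = (83/7)^(1/0.637) = 11.857^1.570 ≈ 48.53 hPa.
P_c ≤ 1012 − 48.53 = 963.47, so the highest integer P_c is 963 hPa.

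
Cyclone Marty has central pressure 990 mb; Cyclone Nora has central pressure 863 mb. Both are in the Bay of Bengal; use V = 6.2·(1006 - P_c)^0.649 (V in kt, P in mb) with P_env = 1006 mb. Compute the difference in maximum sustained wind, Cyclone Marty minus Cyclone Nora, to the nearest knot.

Cyclone Marty: ΔP = 16; V ≈ 6.2 × 16^0.649 ≈ 37.49 kt.
Cyclone Nora: ΔP = 143; V ≈ 6.2 × 143^0.649 ≈ 155.31 kt.
Difference ≈ 37.49 − 155.31 = -117.82 → -118 kt.

-118 kt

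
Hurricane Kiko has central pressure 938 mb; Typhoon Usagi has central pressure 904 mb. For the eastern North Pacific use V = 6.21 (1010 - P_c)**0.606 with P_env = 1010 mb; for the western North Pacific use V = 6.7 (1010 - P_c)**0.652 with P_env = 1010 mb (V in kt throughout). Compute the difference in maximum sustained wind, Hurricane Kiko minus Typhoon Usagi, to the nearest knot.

-57 kt

Hurricane Kiko: ΔP = 72; V ≈ 6.21 × 72^0.606 ≈ 82.92 kt.
Typhoon Usagi: ΔP = 106; V ≈ 6.7 × 106^0.652 ≈ 140.14 kt.
Difference ≈ 82.92 − 140.14 = -57.22 → -57 kt.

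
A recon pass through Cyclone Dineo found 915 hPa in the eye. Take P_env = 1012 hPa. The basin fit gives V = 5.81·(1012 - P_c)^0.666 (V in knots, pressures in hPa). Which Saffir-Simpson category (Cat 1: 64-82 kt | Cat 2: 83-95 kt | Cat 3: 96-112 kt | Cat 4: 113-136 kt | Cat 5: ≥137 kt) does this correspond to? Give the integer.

ΔP = 1012 − 915 = 97 hPa.
V ≈ 5.81 × 97^0.666 = 5.81 × 21.05 ≈ 122 kt.
122 kt falls in the Category 4 band.

4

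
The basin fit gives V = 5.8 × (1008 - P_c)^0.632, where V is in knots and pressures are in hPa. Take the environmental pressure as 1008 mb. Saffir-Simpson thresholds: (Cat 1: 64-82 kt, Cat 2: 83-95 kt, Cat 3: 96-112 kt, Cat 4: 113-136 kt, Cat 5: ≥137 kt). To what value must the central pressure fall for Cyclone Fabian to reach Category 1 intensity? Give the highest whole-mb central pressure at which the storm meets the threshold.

Category 1 begins at V = 64 kt.
Required ΔP = (64/5.8)^(1/0.632) = 11.034^1.582 ≈ 44.66 mb.
P_c ≤ 1008 − 44.66 = 963.34, so the highest integer P_c is 963 mb.

963 mb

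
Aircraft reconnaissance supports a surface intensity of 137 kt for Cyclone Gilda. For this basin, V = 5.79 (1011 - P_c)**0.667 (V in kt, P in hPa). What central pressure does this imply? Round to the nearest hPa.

896 hPa

ΔP = (V / 5.79)^(1/0.667) = (137/5.79)^1.499.
137/5.79 = 23.661; 23.661^1.499 ≈ 114.82 hPa.
P_c = 1011 − 114.82 = 896.18 ≈ 896 hPa.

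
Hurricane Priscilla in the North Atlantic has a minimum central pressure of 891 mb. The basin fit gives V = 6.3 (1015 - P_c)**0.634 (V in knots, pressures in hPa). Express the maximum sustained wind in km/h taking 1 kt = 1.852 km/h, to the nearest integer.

ΔP = 1015 − 891 = 124 mb.
V ≈ 6.3 × 124^0.634 = 6.3 × 21.244 ≈ 133.835 kt.
133.835 × 1.852 ≈ 247.86 km/h → 248 km/h.

248 km/h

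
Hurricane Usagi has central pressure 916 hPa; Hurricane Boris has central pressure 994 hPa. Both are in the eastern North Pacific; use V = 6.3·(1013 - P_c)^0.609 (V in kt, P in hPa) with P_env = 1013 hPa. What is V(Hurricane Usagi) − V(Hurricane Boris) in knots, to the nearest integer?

64 kt

Hurricane Usagi: ΔP = 97; V ≈ 6.3 × 97^0.609 ≈ 102.16 kt.
Hurricane Boris: ΔP = 19; V ≈ 6.3 × 19^0.609 ≈ 37.85 kt.
Difference ≈ 102.16 − 37.85 = 64.31 → 64 kt.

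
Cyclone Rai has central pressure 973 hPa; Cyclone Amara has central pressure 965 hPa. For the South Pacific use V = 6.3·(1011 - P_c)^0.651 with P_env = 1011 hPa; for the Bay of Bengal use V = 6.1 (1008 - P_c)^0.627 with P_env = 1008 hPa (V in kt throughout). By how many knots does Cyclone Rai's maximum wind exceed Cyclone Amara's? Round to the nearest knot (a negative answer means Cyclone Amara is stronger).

3 kt

Cyclone Rai: ΔP = 38; V ≈ 6.3 × 38^0.651 ≈ 67.26 kt.
Cyclone Amara: ΔP = 43; V ≈ 6.1 × 43^0.627 ≈ 64.49 kt.
Difference ≈ 67.26 − 64.49 = 2.77 → 3 kt.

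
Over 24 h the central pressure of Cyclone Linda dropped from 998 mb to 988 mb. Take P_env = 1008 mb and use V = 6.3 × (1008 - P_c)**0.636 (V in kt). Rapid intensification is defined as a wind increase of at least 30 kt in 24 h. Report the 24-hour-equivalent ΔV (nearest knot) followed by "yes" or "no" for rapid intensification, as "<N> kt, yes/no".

15 kt, no

V₁: ΔP = 10, V ≈ 6.3 × 10^0.636 ≈ 27.25 kt.
V₂: ΔP = 20, V ≈ 6.3 × 20^0.636 ≈ 42.34 kt.
ΔV over 24 h = 15.09 kt → 24 h equivalent = 15.09 × 24/24 ≈ 15.09 kt.
15 kt < 30 kt ⇒ not rapid intensification.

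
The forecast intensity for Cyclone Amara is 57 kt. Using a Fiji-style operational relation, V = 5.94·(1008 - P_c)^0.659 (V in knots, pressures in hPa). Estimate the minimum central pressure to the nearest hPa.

977 hPa

ΔP = (V / 5.94)^(1/0.659) = (57/5.94)^1.517.
57/5.94 = 9.596; 9.596^1.517 ≈ 30.92 hPa.
P_c = 1008 − 30.92 = 977.08 ≈ 977 hPa.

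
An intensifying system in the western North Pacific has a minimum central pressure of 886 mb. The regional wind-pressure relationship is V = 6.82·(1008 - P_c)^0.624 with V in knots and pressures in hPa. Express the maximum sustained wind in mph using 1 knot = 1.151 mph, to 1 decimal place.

157.3 mph

ΔP = 1008 − 886 = 122 mb.
V ≈ 6.82 × 122^0.624 = 6.82 × 20.040 ≈ 136.670 kt.
136.670 × 1.151 ≈ 157.31 mph → 157.3 mph.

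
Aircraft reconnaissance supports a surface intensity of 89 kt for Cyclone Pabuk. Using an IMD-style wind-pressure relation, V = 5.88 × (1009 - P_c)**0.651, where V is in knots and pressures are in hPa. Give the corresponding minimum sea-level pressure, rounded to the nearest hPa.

944 hPa

ΔP = (V / 5.88)^(1/0.651) = (89/5.88)^1.536.
89/5.88 = 15.136; 15.136^1.536 ≈ 64.96 hPa.
P_c = 1009 − 64.96 = 944.04 ≈ 944 hPa.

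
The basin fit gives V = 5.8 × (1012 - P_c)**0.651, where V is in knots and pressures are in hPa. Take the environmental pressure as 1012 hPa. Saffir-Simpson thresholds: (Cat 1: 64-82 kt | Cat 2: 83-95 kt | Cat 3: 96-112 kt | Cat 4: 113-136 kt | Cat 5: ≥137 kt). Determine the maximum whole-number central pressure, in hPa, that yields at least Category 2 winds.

952 hPa

Category 2 begins at V = 83 kt.
Required ΔP = (83/5.8)^(1/0.651) = 14.310^1.536 ≈ 59.59 hPa.
P_c ≤ 1012 − 59.59 = 952.41, so the highest integer P_c is 952 hPa.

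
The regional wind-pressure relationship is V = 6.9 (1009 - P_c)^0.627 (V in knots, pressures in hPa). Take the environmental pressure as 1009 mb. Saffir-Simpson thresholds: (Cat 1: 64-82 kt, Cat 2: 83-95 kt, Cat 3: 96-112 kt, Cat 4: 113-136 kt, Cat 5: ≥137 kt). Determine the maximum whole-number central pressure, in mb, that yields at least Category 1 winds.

974 mb

Category 1 begins at V = 64 kt.
Required ΔP = (64/6.9)^(1/0.627) = 9.275^1.595 ≈ 34.90 mb.
P_c ≤ 1009 − 34.90 = 974.10, so the highest integer P_c is 974 mb.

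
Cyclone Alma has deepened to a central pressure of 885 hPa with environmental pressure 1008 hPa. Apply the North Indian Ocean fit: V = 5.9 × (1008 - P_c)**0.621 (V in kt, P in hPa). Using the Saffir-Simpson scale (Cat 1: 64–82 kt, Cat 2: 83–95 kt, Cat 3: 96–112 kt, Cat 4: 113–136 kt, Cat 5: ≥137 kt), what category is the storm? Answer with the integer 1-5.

4

ΔP = 1008 − 885 = 123 hPa.
V ≈ 5.9 × 123^0.621 = 5.9 × 19.85 ≈ 117 kt.
117 kt falls in the Category 4 band.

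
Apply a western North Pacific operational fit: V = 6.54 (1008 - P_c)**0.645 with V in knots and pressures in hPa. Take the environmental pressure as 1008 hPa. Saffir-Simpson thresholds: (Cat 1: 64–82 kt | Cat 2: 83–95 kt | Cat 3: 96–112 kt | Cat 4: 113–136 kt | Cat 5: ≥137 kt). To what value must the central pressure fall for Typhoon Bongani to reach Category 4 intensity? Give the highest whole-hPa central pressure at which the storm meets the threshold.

Category 4 begins at V = 113 kt.
Required ΔP = (113/6.54)^(1/0.645) = 17.278^1.550 ≈ 82.91 hPa.
P_c ≤ 1008 − 82.91 = 925.09, so the highest integer P_c is 925 hPa.

925 hPa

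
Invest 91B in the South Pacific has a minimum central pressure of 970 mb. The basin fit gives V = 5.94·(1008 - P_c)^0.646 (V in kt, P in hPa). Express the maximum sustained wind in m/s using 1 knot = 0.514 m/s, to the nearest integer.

32 m/s

ΔP = 1008 − 970 = 38 mb.
V ≈ 5.94 × 38^0.646 = 5.94 × 10.484 ≈ 62.277 kt.
62.277 × 0.514 ≈ 32.01 m/s → 32 m/s.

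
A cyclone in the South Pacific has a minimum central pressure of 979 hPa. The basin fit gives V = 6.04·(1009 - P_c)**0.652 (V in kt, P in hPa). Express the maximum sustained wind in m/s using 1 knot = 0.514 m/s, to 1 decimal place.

28.5 m/s

ΔP = 1009 − 979 = 30 hPa.
V ≈ 6.04 × 30^0.652 = 6.04 × 9.185 ≈ 55.478 kt.
55.478 × 0.514 ≈ 28.52 m/s → 28.5 m/s.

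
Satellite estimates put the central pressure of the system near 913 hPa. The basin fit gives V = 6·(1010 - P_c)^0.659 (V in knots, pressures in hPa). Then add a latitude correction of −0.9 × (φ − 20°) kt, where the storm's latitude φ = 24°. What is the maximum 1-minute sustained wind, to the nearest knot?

119 kt

ΔP = 1010 − 913 = 97 hPa.
97^0.659 ≈ 20.384.
V ≈ 6 × 20.384 ≈ 122.3 kt.
Latitude correction: −0.9 × (24 − 20) = -3.6 kt.
Corrected V ≈ 118.7 kt → 119 kt.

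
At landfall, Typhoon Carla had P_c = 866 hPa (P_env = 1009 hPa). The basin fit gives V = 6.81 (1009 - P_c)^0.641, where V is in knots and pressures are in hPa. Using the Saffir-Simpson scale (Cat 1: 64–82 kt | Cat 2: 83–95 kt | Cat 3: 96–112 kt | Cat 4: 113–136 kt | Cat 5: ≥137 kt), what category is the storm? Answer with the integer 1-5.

5

ΔP = 1009 − 866 = 143 hPa.
V ≈ 6.81 × 143^0.641 = 6.81 × 24.08 ≈ 164 kt.
164 kt falls in the Category 5 band.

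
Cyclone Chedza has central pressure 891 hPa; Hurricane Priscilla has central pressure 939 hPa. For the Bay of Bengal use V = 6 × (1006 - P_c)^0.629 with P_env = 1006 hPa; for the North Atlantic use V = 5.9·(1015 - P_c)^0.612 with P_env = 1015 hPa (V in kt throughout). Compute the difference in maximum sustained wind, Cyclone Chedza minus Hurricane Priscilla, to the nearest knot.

Cyclone Chedza: ΔP = 115; V ≈ 6 × 115^0.629 ≈ 118.67 kt.
Hurricane Priscilla: ΔP = 76; V ≈ 5.9 × 76^0.612 ≈ 83.54 kt.
Difference ≈ 118.67 − 83.54 = 35.13 → 35 kt.

35 kt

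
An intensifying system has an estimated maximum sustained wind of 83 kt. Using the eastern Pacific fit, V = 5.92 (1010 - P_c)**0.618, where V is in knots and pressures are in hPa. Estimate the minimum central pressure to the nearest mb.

938 mb

ΔP = (V / 5.92)^(1/0.618) = (83/5.92)^1.618.
83/5.92 = 14.020; 14.020^1.618 ≈ 71.71 mb.
P_c = 1010 − 71.71 = 938.29 ≈ 938 mb.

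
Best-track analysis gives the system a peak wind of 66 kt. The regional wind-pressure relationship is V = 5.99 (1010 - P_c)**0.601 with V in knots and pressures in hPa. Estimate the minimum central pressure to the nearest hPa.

ΔP = (V / 5.99)^(1/0.601) = (66/5.99)^1.664.
66/5.99 = 11.018; 11.018^1.664 ≈ 54.20 hPa.
P_c = 1010 − 54.20 = 955.80 ≈ 956 hPa.

956 hPa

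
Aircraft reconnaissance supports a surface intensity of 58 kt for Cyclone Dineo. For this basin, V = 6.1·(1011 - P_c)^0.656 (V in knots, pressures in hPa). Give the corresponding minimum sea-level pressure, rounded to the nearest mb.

ΔP = (V / 6.1)^(1/0.656) = (58/6.1)^1.524.
58/6.1 = 9.508; 9.508^1.524 ≈ 30.97 mb.
P_c = 1011 − 30.97 = 980.03 ≈ 980 mb.

980 mb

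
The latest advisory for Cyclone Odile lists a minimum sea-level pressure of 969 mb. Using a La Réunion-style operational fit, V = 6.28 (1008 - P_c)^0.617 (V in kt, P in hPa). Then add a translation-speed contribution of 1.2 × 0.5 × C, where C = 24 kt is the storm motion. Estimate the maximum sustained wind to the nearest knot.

75 kt

ΔP = 1008 − 969 = 39 mb.
39^0.617 ≈ 9.587.
V ≈ 6.28 × 9.587 ≈ 60.2 kt.
Translation term: 1.2 × 0.5 × 24 = 14.4 kt.
Corrected V ≈ 74.6 kt → 75 kt.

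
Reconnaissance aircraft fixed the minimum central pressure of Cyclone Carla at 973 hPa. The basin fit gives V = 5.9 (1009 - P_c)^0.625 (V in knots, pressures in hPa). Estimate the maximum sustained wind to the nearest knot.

55 kt

ΔP = 1009 − 973 = 36 hPa.
36^0.625 ≈ 9.391.
V ≈ 5.9 × 9.391 ≈ 55.4 kt.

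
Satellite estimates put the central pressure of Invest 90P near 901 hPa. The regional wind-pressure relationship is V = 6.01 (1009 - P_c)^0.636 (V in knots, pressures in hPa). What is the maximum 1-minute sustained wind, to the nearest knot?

118 kt

ΔP = 1009 − 901 = 108 hPa.
108^0.636 ≈ 19.645.
V ≈ 6.01 × 19.645 ≈ 118.1 kt.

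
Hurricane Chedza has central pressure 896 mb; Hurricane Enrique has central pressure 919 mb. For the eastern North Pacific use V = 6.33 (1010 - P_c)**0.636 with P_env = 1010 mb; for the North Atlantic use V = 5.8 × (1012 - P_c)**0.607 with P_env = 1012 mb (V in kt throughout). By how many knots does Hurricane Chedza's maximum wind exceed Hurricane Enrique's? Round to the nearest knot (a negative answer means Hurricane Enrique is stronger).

Hurricane Chedza: ΔP = 114; V ≈ 6.33 × 114^0.636 ≈ 128.70 kt.
Hurricane Enrique: ΔP = 93; V ≈ 5.8 × 93^0.607 ≈ 90.84 kt.
Difference ≈ 128.70 − 90.84 = 37.86 → 38 kt.

38 kt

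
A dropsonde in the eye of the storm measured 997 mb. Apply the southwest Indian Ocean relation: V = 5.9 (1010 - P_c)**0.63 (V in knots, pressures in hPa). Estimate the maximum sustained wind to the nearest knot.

30 kt

ΔP = 1010 − 997 = 13 mb.
13^0.63 ≈ 5.033.
V ≈ 5.9 × 5.033 ≈ 29.7 kt.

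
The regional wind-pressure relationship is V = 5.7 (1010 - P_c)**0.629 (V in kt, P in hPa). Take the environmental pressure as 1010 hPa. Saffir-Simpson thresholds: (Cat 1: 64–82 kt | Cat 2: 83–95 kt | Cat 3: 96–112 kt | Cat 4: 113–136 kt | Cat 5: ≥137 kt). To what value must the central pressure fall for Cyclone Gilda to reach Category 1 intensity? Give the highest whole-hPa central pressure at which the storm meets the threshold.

Category 1 begins at V = 64 kt.
Required ΔP = (64/5.7)^(1/0.629) = 11.228^1.590 ≈ 46.75 hPa.
P_c ≤ 1010 − 46.75 = 963.25, so the highest integer P_c is 963 hPa.

963 hPa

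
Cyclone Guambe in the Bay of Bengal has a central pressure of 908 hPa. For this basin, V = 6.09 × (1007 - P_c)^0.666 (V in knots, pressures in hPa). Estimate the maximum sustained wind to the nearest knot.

ΔP = 1007 − 908 = 99 hPa.
99^0.666 ≈ 21.335.
V ≈ 6.09 × 21.335 ≈ 129.9 kt.

130 kt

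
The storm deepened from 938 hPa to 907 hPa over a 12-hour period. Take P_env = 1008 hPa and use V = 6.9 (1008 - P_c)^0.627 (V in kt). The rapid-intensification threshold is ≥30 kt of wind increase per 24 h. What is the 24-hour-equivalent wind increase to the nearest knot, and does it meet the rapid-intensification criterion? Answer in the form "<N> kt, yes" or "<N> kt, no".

51 kt, yes

V₁: ΔP = 70, V ≈ 6.9 × 70^0.627 ≈ 99.02 kt.
V₂: ΔP = 101, V ≈ 6.9 × 101^0.627 ≈ 124.61 kt.
ΔV over 12 h = 25.59 kt → 24 h equivalent = 25.59 × 24/12 ≈ 51.18 kt.
51 kt ≥ 30 kt ⇒ rapid intensification.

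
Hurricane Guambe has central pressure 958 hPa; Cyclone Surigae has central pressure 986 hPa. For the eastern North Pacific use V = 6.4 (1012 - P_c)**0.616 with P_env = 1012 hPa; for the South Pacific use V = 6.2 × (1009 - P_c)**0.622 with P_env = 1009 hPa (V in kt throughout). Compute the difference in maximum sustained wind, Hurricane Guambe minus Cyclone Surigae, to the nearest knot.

31 kt

Hurricane Guambe: ΔP = 54; V ≈ 6.4 × 54^0.616 ≈ 74.70 kt.
Cyclone Surigae: ΔP = 23; V ≈ 6.2 × 23^0.622 ≈ 43.59 kt.
Difference ≈ 74.70 − 43.59 = 31.11 → 31 kt.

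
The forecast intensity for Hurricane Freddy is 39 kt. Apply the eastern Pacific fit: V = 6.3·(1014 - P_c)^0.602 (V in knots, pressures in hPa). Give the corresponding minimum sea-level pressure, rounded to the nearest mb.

ΔP = (V / 6.3)^(1/0.602) = (39/6.3)^1.661.
39/6.3 = 6.190; 6.190^1.661 ≈ 20.66 mb.
P_c = 1014 − 20.66 = 993.34 ≈ 993 mb.

993 mb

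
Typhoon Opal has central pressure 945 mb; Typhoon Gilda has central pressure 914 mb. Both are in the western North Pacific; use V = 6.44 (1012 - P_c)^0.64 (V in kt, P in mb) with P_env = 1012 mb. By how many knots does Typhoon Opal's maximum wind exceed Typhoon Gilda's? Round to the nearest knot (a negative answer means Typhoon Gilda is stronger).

Typhoon Opal: ΔP = 67; V ≈ 6.44 × 67^0.64 ≈ 94.97 kt.
Typhoon Gilda: ΔP = 98; V ≈ 6.44 × 98^0.64 ≈ 121.14 kt.
Difference ≈ 94.97 − 121.14 = -26.17 → -26 kt.

-26 kt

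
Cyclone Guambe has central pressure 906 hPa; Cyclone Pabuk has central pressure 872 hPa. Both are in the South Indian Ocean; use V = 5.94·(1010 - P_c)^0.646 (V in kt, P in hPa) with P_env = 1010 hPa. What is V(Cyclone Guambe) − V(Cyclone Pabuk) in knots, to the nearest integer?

Cyclone Guambe: ΔP = 104; V ≈ 5.94 × 104^0.646 ≈ 119.34 kt.
Cyclone Pabuk: ΔP = 138; V ≈ 5.94 × 138^0.646 ≈ 143.27 kt.
Difference ≈ 119.34 − 143.27 = -23.93 → -24 kt.

-24 kt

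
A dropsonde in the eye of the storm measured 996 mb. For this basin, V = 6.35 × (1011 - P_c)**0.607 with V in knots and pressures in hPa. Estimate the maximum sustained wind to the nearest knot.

33 kt

ΔP = 1011 − 996 = 15 mb.
15^0.607 ≈ 5.175.
V ≈ 6.35 × 5.175 ≈ 32.9 kt.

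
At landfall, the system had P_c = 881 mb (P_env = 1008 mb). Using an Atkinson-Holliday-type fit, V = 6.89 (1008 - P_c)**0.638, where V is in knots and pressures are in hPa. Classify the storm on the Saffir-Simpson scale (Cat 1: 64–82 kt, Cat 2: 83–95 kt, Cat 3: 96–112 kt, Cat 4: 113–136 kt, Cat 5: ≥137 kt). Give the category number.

ΔP = 1008 − 881 = 127 mb.
V ≈ 6.89 × 127^0.638 = 6.89 × 21.99 ≈ 152 kt.
152 kt falls in the Category 5 band.

5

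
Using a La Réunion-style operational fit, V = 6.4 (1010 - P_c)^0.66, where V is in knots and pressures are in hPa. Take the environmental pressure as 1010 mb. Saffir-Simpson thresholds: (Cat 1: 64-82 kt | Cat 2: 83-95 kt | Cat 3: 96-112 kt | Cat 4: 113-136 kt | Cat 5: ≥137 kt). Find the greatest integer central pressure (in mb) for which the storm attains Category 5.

906 mb

Category 5 begins at V = 137 kt.
Required ΔP = (137/6.4)^(1/0.66) = 21.406^1.515 ≈ 103.75 mb.
P_c ≤ 1010 − 103.75 = 906.25, so the highest integer P_c is 906 mb.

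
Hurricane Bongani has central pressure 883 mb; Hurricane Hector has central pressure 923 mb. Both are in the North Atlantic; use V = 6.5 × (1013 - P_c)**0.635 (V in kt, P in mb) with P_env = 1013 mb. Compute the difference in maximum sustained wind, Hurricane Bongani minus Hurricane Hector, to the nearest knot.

Hurricane Bongani: ΔP = 130; V ≈ 6.5 × 130^0.635 ≈ 142.98 kt.
Hurricane Hector: ΔP = 90; V ≈ 6.5 × 90^0.635 ≈ 113.20 kt.
Difference ≈ 142.98 − 113.20 = 29.78 → 30 kt.

30 kt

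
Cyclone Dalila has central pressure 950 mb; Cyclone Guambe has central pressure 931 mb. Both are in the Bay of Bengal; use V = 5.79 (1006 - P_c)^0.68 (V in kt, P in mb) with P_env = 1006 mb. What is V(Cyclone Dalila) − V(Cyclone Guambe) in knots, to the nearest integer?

Cyclone Dalila: ΔP = 56; V ≈ 5.79 × 56^0.68 ≈ 89.42 kt.
Cyclone Guambe: ΔP = 75; V ≈ 5.79 × 75^0.68 ≈ 109.07 kt.
Difference ≈ 89.42 − 109.07 = -19.65 → -20 kt.

-20 kt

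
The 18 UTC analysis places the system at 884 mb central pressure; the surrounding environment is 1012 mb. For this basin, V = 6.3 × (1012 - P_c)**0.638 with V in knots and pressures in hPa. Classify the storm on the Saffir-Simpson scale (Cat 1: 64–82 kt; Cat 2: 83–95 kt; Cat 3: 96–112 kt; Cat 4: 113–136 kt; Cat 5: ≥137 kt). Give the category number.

ΔP = 1012 − 884 = 128 mb.
V ≈ 6.3 × 128^0.638 = 6.3 × 22.10 ≈ 139 kt.
139 kt falls in the Category 5 band.

5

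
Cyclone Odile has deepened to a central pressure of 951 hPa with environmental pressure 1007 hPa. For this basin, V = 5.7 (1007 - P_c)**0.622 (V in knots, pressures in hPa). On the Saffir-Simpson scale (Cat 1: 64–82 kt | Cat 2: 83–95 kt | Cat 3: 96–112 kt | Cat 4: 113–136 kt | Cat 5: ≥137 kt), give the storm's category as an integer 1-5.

ΔP = 1007 − 951 = 56 hPa.
V ≈ 5.7 × 56^0.622 = 5.7 × 12.23 ≈ 70 kt.
70 kt falls in the Category 1 band.

1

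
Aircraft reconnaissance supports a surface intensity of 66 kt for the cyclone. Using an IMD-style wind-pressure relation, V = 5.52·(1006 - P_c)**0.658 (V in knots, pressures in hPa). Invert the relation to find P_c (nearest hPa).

ΔP = (V / 5.52)^(1/0.658) = (66/5.52)^1.520.
66/5.52 = 11.957; 11.957^1.520 ≈ 43.42 hPa.
P_c = 1006 − 43.42 = 962.58 ≈ 963 hPa.

963 hPa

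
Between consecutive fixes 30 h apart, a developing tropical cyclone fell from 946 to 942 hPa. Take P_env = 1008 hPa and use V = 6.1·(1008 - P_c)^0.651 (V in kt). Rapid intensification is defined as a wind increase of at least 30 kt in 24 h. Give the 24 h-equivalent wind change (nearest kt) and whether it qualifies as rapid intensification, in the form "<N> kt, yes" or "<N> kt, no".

V₁: ΔP = 62, V ≈ 6.1 × 62^0.651 ≈ 89.57 kt.
V₂: ΔP = 66, V ≈ 6.1 × 66^0.651 ≈ 93.29 kt.
ΔV over 30 h = 3.72 kt → 24 h equivalent = 3.72 × 24/30 ≈ 2.98 kt.
3 kt < 30 kt ⇒ not rapid intensification.

3 kt, no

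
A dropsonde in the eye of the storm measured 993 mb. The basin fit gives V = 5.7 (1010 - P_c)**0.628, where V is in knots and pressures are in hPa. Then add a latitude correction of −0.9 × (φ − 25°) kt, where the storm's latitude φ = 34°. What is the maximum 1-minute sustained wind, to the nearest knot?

26 kt

ΔP = 1010 − 993 = 17 mb.
17^0.628 ≈ 5.925.
V ≈ 5.7 × 5.925 ≈ 33.8 kt.
Latitude correction: −0.9 × (34 − 25) = -8.1 kt.
Corrected V ≈ 25.7 kt → 26 kt.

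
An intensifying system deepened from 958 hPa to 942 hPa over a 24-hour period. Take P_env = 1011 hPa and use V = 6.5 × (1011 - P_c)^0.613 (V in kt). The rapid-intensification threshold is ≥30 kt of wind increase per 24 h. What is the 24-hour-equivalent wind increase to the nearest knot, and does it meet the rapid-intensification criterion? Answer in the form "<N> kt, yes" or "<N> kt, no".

V₁: ΔP = 53, V ≈ 6.5 × 53^0.613 ≈ 74.11 kt.
V₂: ΔP = 69, V ≈ 6.5 × 69^0.613 ≈ 87.12 kt.
ΔV over 24 h = 13.01 kt → 24 h equivalent = 13.01 × 24/24 ≈ 13.01 kt.
13 kt < 30 kt ⇒ not rapid intensification.

13 kt, no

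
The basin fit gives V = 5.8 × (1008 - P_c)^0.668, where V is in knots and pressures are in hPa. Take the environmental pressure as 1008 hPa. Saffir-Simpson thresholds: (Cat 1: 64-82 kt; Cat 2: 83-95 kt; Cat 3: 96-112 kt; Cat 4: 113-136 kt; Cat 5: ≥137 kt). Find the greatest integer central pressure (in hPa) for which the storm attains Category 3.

Category 3 begins at V = 96 kt.
Required ΔP = (96/5.8)^(1/0.668) = 16.552^1.497 ≈ 66.78 hPa.
P_c ≤ 1008 − 66.78 = 941.22, so the highest integer P_c is 941 hPa.

941 hPa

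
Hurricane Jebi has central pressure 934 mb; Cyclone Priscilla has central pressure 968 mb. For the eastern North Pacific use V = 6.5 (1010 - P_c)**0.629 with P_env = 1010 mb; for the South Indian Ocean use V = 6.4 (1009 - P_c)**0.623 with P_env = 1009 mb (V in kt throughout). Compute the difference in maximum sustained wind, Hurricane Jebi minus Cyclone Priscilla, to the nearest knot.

34 kt

Hurricane Jebi: ΔP = 76; V ≈ 6.5 × 76^0.629 ≈ 99.07 kt.
Cyclone Priscilla: ΔP = 41; V ≈ 6.4 × 41^0.623 ≈ 64.71 kt.
Difference ≈ 99.07 − 64.71 = 34.36 → 34 kt.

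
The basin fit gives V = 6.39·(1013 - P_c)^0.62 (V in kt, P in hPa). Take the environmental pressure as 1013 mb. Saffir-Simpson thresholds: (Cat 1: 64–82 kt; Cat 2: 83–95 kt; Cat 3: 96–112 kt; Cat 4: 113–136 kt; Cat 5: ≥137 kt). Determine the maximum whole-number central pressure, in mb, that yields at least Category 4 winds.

910 mb

Category 4 begins at V = 113 kt.
Required ΔP = (113/6.39)^(1/0.62) = 17.684^1.613 ≈ 102.85 mb.
P_c ≤ 1013 − 102.85 = 910.15, so the highest integer P_c is 910 mb.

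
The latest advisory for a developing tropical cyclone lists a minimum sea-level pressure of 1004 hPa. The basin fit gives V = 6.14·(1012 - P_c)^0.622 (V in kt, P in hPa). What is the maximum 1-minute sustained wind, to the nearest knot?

22 kt

ΔP = 1012 − 1004 = 8 hPa.
8^0.622 ≈ 3.645.
V ≈ 6.14 × 3.645 ≈ 22.4 kt.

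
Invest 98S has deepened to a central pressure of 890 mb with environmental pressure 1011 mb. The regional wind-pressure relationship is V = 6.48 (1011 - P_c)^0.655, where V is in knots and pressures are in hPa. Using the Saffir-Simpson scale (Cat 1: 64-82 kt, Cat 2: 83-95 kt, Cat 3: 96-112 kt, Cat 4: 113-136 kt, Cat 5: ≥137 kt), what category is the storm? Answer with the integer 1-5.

ΔP = 1011 − 890 = 121 mb.
V ≈ 6.48 × 121^0.655 = 6.48 × 23.13 ≈ 150 kt.
150 kt falls in the Category 5 band.

5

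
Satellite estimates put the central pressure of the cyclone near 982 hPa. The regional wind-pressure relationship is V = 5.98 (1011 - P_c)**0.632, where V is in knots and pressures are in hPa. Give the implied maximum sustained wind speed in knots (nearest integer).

50 kt

ΔP = 1011 − 982 = 29 hPa.
29^0.632 ≈ 8.399.
V ≈ 5.98 × 8.399 ≈ 50.2 kt.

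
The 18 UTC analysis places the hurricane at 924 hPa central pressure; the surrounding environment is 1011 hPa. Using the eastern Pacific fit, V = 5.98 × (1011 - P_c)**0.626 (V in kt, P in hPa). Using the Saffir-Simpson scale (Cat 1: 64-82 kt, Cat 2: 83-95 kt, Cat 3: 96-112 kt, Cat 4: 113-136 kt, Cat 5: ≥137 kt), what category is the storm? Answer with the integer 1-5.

3

ΔP = 1011 − 924 = 87 hPa.
V ≈ 5.98 × 87^0.626 = 5.98 × 16.37 ≈ 98 kt.
98 kt falls in the Category 3 band.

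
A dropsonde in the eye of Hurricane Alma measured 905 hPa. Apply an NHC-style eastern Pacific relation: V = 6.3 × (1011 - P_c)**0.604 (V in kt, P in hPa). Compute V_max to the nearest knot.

ΔP = 1011 − 905 = 106 hPa.
106^0.604 ≈ 16.722.
V ≈ 6.3 × 16.722 ≈ 105.3 kt.

105 kt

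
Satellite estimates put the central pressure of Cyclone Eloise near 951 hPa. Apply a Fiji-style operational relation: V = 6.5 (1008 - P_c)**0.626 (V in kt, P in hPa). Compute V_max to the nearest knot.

82 kt

ΔP = 1008 − 951 = 57 hPa.
57^0.626 ≈ 12.565.
V ≈ 6.5 × 12.565 ≈ 81.7 kt.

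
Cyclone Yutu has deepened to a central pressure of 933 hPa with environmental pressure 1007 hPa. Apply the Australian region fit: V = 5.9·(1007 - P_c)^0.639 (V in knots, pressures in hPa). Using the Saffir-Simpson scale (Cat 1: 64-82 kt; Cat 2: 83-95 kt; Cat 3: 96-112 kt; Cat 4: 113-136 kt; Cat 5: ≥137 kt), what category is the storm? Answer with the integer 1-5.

ΔP = 1007 − 933 = 74 hPa.
V ≈ 5.9 × 74^0.639 = 5.9 × 15.65 ≈ 92 kt.
92 kt falls in the Category 2 band.

2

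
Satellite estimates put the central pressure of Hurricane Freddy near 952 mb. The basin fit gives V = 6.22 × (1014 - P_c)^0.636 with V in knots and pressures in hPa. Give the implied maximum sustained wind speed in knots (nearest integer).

ΔP = 1014 − 952 = 62 mb.
62^0.636 ≈ 13.803.
V ≈ 6.22 × 13.803 ≈ 85.9 kt.

86 kt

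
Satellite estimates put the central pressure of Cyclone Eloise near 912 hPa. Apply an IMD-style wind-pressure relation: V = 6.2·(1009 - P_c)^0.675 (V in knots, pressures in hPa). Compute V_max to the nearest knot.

ΔP = 1009 − 912 = 97 hPa.
97^0.675 ≈ 21.932.
V ≈ 6.2 × 21.932 ≈ 136.0 kt.

136 kt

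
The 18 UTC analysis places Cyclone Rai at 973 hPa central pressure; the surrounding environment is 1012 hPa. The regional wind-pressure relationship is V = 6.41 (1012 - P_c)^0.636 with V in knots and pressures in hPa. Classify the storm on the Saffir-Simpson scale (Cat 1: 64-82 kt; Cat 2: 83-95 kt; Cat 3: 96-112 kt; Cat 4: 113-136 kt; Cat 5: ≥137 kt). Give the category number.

1

ΔP = 1012 − 973 = 39 hPa.
V ≈ 6.41 × 39^0.636 = 6.41 × 10.28 ≈ 66 kt.
66 kt falls in the Category 1 band.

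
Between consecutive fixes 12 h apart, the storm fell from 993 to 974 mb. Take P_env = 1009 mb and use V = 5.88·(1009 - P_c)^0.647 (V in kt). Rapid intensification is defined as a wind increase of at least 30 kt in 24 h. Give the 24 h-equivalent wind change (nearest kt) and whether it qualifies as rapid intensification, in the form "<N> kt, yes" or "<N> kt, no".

47 kt, yes

V₁: ΔP = 16, V ≈ 5.88 × 16^0.647 ≈ 35.35 kt.
V₂: ΔP = 35, V ≈ 5.88 × 35^0.647 ≈ 58.67 kt.
ΔV over 12 h = 23.32 kt → 24 h equivalent = 23.32 × 24/12 ≈ 46.64 kt.
47 kt ≥ 30 kt ⇒ rapid intensification.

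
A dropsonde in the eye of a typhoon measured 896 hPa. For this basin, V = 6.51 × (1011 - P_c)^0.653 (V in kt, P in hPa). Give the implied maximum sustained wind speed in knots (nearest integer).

ΔP = 1011 − 896 = 115 hPa.
115^0.653 ≈ 22.163.
V ≈ 6.51 × 22.163 ≈ 144.3 kt.

144 kt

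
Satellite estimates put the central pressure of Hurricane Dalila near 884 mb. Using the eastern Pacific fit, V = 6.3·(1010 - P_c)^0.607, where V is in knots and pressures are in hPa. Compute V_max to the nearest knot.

119 kt

ΔP = 1010 − 884 = 126 mb.
126^0.607 ≈ 18.833.
V ≈ 6.3 × 18.833 ≈ 118.6 kt.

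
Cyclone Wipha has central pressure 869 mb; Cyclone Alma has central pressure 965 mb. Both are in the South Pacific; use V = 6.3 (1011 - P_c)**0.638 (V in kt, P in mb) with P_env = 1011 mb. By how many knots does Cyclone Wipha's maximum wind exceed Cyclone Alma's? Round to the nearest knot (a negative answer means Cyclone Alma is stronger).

76 kt

Cyclone Wipha: ΔP = 142; V ≈ 6.3 × 142^0.638 ≈ 148.76 kt.
Cyclone Alma: ΔP = 46; V ≈ 6.3 × 46^0.638 ≈ 72.47 kt.
Difference ≈ 148.76 − 72.47 = 76.29 → 76 kt.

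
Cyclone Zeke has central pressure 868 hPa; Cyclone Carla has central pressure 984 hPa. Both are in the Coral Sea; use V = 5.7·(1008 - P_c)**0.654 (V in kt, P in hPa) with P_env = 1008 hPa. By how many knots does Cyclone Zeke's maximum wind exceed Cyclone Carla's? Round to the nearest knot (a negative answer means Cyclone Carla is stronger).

99 kt

Cyclone Zeke: ΔP = 140; V ≈ 5.7 × 140^0.654 ≈ 144.36 kt.
Cyclone Carla: ΔP = 24; V ≈ 5.7 × 24^0.654 ≈ 45.55 kt.
Difference ≈ 144.36 − 45.55 = 98.81 → 99 kt.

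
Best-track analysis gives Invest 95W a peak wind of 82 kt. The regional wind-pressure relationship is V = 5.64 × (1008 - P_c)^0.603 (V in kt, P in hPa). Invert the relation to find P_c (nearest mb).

ΔP = (V / 5.64)^(1/0.603) = (82/5.64)^1.658.
82/5.64 = 14.539; 14.539^1.658 ≈ 84.71 mb.
P_c = 1008 − 84.71 = 923.29 ≈ 923 mb.

923 mb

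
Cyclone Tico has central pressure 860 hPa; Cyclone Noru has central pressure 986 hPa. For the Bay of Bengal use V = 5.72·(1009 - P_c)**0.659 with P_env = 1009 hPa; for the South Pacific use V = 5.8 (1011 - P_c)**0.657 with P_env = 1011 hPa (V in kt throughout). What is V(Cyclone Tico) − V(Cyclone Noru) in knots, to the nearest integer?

107 kt

Cyclone Tico: ΔP = 149; V ≈ 5.72 × 149^0.659 ≈ 154.71 kt.
Cyclone Noru: ΔP = 25; V ≈ 5.8 × 25^0.657 ≈ 48.07 kt.
Difference ≈ 154.71 − 48.07 = 106.64 → 107 kt.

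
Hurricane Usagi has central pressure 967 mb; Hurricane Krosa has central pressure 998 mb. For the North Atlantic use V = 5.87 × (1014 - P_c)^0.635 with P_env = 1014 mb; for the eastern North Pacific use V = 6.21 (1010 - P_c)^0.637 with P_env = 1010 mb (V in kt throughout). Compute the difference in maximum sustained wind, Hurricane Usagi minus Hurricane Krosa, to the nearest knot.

37 kt

Hurricane Usagi: ΔP = 47; V ≈ 5.87 × 47^0.635 ≈ 67.67 kt.
Hurricane Krosa: ΔP = 12; V ≈ 6.21 × 12^0.637 ≈ 30.24 kt.
Difference ≈ 67.67 − 30.24 = 37.43 → 37 kt.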